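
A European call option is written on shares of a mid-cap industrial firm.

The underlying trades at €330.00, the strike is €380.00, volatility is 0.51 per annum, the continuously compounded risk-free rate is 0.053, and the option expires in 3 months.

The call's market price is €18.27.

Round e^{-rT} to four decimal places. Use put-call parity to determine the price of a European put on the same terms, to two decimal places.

€63.25

exp(−rT) = exp(−0.053·0.25) = 0.9868
Put-call parity: C − P = S − K·e^(−rT) = 330 − 380·0.9868 = 330 − 374.9840 = -44.9840
P = C − (C − P) = 18.27 − (-44.9840) = 63.2540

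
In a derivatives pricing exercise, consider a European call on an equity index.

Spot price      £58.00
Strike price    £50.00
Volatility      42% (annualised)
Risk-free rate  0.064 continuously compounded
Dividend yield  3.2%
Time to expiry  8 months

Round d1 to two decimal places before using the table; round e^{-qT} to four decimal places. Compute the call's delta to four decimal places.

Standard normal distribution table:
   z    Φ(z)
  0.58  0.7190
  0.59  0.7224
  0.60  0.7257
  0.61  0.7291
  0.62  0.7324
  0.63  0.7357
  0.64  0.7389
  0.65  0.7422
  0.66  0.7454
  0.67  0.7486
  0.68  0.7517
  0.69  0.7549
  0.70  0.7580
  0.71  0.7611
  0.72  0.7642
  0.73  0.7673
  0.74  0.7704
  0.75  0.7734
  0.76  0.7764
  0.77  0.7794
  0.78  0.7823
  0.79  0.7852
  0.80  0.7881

0.7328

σ√T = 0.42·√0.6667 = 0.3429
d₁ = [ln(58/50) + (0.064 − 0.032 + 0.42²/2)·0.6667] / 0.3429 = [0.1484 + 0.0801] / 0.3429 = 0.6665 ≈ 0.67
N(d₁) = N(0.67) = 0.7486
Δ_call = exp(−qT)·N(d₁) = 0.9789·0.7486 = 0.7328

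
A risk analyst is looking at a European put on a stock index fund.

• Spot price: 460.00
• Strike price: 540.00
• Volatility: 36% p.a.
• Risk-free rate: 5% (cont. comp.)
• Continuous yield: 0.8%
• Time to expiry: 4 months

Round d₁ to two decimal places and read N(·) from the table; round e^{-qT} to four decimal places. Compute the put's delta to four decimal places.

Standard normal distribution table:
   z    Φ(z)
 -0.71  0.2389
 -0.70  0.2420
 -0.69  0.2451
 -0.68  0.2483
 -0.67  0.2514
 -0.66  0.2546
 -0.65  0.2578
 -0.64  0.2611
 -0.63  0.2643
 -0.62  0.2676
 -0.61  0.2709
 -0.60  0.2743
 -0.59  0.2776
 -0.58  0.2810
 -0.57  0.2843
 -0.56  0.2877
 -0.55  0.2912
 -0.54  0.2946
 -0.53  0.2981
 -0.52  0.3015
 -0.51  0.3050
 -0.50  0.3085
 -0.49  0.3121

-0.7237

T = 0.3333;  σ√T = 0.2078
ln(S/K) + (r − q + σ²/2)T = ln(460/540) + (0.05 − 0.008 + 0.36²/2)·0.3333 = -0.1603 + 0.0356 = -0.1247
d₁ = -0.1247 / 0.2078 = -0.6002 → -0.60
N(d₁) = N(-0.60) = 0.2743
Δ_put = e^(−qT)·(N(d₁) − 1) = 0.9973·(0.2743 − 1) = -0.7237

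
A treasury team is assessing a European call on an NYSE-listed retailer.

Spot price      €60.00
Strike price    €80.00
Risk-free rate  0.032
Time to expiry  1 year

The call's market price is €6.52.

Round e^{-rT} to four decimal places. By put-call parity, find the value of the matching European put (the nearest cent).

e^(−rT) = e^(−0.032·1) = 0.9685
Put-call parity: C − P = S − K·e^(−rT) = 60 − 80·0.9685 = 60 − 77.4800 = -17.4800
P = C − (C − P) = 6.52 − (-17.4800) = 24.0000

€24.00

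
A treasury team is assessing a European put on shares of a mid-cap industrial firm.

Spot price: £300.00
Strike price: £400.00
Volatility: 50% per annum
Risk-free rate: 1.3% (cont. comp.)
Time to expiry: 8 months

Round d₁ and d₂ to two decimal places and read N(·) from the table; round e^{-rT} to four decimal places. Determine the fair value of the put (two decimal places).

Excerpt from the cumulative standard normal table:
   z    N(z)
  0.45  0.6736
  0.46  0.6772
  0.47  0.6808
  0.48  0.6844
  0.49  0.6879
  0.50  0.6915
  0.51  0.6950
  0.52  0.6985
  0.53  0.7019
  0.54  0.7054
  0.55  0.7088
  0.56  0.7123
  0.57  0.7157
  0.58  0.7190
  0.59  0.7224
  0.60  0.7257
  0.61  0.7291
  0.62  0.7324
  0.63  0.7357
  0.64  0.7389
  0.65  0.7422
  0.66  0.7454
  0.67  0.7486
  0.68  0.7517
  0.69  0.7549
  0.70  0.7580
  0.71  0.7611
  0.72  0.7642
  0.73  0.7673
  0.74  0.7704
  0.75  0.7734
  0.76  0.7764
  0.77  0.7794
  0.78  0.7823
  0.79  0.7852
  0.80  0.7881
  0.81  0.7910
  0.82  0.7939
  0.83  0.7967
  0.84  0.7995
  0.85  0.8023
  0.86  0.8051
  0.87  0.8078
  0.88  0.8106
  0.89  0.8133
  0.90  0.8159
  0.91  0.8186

£117.20

T = 0.6667;  σ√T = 0.4082
d₁ = [ln(300/400) + (0.013 + ½·0.5²)·0.6667] / (σ√T) = (-0.2877 + 0.0920) / 0.4082 = -0.4793 ⇒ -0.48
d₂ = -0.4793 − 0.4082 = -0.8876 ⇒ -0.89
exp(−rT) = exp(−0.013·0.6667) = 0.9914
N(−d₂) = N(0.89) = 0.8133;  N(−d₁) = N(0.48) = 0.6844
P = 400·0.9914·0.8133 − 300·0.6844 = 322.5222 − 205.3200 = 117.2022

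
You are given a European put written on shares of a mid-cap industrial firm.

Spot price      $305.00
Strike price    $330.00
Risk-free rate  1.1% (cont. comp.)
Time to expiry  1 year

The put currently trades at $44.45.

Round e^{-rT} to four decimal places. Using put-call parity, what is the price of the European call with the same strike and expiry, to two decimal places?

e^(−rT) = e^(−0.011·1) = 0.9891
Put-call parity: C − P = S − K·e^(−rT) = 305 − 330·0.9891 = 305 − 326.4030 = -21.4030
C = P + (C − P) = 44.45 + (-21.4030) = 23.0470

$23.05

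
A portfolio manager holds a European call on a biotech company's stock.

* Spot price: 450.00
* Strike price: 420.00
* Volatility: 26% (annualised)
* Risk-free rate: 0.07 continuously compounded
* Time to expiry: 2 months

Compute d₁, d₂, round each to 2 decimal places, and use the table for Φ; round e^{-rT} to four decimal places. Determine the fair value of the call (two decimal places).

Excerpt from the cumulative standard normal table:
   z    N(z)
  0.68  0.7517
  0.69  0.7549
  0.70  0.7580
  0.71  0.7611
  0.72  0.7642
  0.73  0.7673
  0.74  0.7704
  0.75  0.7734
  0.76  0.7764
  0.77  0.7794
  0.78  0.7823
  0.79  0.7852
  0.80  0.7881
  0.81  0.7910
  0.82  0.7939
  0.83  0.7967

σ√T = 0.26·√0.1667 = 0.1061
ln(S/K) + (r + σ²/2)T = ln(450/420) + (0.07 + 0.26²/2)·0.1667 = 0.0690 + 0.0173 = 0.0863
d₁ = 0.0863 / 0.1061 = 0.8130 ⇒ 0.81
d₂ = d₁ − σ√T = 0.8130 − 0.1061 = 0.7068 ⇒ 0.71
e^(−rT) = e^(−0.07·0.1667) = 0.9884
N(d₁) = N(0.81) = 0.7910;  N(d₂) = N(0.71) = 0.7611
C = 450·0.7910 − 420·0.9884·0.7611 = 355.9500 − 315.9539 = 39.9961

40.00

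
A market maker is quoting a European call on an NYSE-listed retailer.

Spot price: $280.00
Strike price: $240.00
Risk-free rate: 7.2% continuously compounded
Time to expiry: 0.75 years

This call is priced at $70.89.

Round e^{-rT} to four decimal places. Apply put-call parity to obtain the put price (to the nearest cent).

$18.27

e^(−rT) = e^(−0.072·0.75) = 0.9474
Put-call parity: C − P = S − K·e^(−rT) = 280 − 240·0.9474 = 280 − 227.3760 = 52.6240
P = C − (C − P) = 70.89 − (52.6240) = 18.2660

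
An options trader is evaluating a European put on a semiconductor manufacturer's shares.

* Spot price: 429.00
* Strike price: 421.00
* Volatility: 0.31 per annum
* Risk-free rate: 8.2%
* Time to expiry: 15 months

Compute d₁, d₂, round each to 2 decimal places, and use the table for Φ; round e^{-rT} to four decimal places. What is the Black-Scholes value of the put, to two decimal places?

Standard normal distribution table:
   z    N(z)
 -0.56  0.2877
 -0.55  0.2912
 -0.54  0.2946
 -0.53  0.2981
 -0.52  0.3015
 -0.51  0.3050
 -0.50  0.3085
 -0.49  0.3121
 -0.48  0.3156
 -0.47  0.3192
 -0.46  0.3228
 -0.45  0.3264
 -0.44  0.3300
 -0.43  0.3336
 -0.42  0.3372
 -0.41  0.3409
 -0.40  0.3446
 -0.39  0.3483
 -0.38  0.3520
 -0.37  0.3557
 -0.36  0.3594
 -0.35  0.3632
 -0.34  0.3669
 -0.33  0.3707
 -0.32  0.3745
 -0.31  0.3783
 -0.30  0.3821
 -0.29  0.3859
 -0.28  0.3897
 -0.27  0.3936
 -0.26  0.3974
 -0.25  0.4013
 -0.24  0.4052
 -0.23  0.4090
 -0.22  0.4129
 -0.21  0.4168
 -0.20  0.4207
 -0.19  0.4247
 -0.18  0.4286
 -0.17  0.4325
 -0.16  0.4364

33.52

T = 1.25;  σ√T = 0.3466
d₁ = [ln(429/421) + (0.082 + 0.31²/2)·1.25] / 0.3466 = [0.0188 + 0.1626] / 0.3466 = 0.5233 ⇒ 0.52
d₂ = d₁ − σ√T = 0.5233 − 0.3466 = 0.1768 ⇒ 0.18
e^(−rT) = e^(−0.082·1.25) = 0.9026
N(−d₂) = N(-0.18) = 0.4286;  N(−d₁) = N(-0.52) = 0.3015
P = 421·0.9026·0.4286 − 429·0.3015 = 162.8657 − 129.3435 = 33.5222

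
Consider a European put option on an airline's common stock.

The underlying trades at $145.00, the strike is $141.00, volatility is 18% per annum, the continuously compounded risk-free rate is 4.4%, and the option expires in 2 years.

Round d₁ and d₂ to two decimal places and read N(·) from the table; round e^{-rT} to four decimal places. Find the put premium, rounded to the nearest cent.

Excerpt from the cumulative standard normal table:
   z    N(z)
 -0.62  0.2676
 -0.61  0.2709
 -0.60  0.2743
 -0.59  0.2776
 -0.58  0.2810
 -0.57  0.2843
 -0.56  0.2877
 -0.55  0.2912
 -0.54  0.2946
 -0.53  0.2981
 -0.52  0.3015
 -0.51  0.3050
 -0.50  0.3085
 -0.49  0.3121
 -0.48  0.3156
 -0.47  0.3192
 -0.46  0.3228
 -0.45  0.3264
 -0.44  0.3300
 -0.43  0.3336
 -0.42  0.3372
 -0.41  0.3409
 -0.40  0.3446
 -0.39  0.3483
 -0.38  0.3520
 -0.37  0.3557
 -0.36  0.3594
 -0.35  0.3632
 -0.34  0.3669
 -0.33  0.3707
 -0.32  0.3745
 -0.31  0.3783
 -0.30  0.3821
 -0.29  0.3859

σ√T = 0.18·√2 = 0.2546
d₁ = [ln(145/141) + (0.044 + 0.18²/2)·2] / 0.2546 = [0.0280 + 0.1204] / 0.2546 = 0.5829 ⇒ 0.58
d₂ = d₁ − σ√T = 0.5829 − 0.2546 = 0.3283 ⇒ 0.33
exp(−rT) = exp(−0.044·2) = 0.9158
N(−d₂) = N(-0.33) = 0.3707;  N(−d₁) = N(-0.58) = 0.2810
P = 141·0.9158·0.3707 − 145·0.2810 = 47.8677 − 40.7450 = 7.1227

$7.12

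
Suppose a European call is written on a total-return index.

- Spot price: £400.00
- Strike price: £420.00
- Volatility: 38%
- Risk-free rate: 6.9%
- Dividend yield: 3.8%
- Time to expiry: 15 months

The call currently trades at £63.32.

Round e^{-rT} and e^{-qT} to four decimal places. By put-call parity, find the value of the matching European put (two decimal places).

£67.19

e^(−qT) = e^(−0.038·1.25) = 0.9536;  e^(−rT) = e^(−0.069·1.25) = 0.9174
Put-call parity: C − P = S·e^(−qT) − K·e^(−rT) = 400·0.9536 − 420·0.9174 = 381.4400 − 385.3080 = -3.8680
P = C − (C − P) = 63.32 − (-3.8680) = 67.1880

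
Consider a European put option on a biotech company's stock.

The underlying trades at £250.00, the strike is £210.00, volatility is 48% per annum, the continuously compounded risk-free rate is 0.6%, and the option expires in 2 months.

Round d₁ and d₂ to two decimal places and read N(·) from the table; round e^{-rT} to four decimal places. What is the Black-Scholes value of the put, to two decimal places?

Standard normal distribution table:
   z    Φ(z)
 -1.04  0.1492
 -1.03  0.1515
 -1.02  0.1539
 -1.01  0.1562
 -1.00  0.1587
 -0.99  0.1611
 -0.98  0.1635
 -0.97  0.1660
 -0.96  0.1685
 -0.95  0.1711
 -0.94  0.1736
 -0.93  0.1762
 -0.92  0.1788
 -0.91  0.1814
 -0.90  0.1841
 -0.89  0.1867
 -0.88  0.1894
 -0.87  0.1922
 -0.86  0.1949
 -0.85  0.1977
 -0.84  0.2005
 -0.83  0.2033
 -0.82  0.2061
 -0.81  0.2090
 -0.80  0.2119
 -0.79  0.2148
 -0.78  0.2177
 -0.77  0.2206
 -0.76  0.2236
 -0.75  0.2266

σ√T = 0.48 × 0.4082 = 0.1960
d₁ = [ln(250/210) + (0.006 + 0.48²/2)·0.1667] / 0.1960 = [0.1744 + 0.0202] / 0.1960 = 0.9928 ⇒ 0.99
d₂ = d₁ − σ√T = 0.9928 − 0.1960 = 0.7969 ⇒ 0.80
exp(−rT) = exp(−0.006·0.1667) = 0.9990
N(−d₂) = N(-0.80) = 0.2119;  N(−d₁) = N(-0.99) = 0.1611
P = 210·0.9990·0.2119 − 250·0.1611 = 44.4545 − 40.2750 = 4.1795

£4.18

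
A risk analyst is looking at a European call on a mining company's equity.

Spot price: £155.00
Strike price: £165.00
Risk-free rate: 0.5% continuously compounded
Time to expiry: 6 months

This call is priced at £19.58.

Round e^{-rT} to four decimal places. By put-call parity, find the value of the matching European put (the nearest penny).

£29.17

e^(−rT) = e^(−0.005·0.5) = 0.9975
Put-call parity: C − P = S − K·e^(−rT) = 155 − 165·0.9975 = 155 − 164.5875 = -9.5875
P = C − (C − P) = 19.58 − (-9.5875) = 29.1675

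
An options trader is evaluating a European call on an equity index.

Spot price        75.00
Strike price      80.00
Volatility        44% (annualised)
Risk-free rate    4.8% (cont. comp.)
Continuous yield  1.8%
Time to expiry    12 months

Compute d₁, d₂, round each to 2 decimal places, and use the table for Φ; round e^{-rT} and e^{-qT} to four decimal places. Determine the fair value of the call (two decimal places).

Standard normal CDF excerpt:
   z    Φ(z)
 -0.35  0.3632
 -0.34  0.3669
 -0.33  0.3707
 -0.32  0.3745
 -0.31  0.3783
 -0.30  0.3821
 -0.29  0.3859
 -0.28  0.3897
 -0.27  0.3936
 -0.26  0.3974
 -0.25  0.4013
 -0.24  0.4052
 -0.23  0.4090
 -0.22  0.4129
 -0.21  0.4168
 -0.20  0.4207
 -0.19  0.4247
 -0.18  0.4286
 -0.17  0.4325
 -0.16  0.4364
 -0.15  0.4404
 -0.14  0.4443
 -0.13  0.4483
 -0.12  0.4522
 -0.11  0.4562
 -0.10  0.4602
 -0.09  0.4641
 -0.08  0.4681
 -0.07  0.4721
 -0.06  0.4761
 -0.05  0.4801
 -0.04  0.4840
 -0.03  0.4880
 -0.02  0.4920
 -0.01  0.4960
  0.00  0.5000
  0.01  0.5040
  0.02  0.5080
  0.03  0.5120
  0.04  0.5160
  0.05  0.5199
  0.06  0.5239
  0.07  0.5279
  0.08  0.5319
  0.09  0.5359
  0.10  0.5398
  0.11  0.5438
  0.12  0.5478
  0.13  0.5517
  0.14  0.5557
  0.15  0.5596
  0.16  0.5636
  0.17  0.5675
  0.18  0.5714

11.80

σ√T = 0.44·√1 = 0.4400
d₁ = [ln(75/80) + (0.048 − 0.018 + ½·0.44²)·1] / (σ√T) = (-0.0645 + 0.1268) / 0.4400 = 0.1415 which rounds to 0.14
d₂ = 0.1415 − 0.4400 = -0.2985 which rounds to -0.30
e^(−qT) = e^(−0.018·1) = 0.9822;  e^(−rT) = e^(−0.048·1) = 0.9531
C = 75·0.9822·N(0.14) − 80·0.9531·N(-0.30) = 75·0.9822·0.5557 − 80·0.9531·0.3821 = 40.9356 − 29.1344 = 11.8013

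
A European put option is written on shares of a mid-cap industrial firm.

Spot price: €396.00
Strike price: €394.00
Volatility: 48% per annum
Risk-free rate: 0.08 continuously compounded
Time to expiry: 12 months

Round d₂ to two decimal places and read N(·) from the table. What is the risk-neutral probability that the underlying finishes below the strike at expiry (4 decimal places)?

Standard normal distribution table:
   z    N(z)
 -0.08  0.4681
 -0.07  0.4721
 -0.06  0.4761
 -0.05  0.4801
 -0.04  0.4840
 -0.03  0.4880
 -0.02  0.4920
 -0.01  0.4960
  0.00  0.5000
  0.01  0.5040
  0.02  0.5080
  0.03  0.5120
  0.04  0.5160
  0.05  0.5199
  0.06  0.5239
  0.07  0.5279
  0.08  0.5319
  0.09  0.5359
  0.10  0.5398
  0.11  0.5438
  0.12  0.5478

0.5239

T = 1;  σ√T = 0.4800
ln(S/K) + (r + σ²/2)T = ln(396/394) + (0.08 + 0.48²/2)·1 = 0.0051 + 0.1952 = 0.2003
d₁ = 0.2003 / 0.4800 = 0.4172 which rounds to 0.42
d₂ = d₁ − σ√T = 0.4172 − 0.4800 = -0.0628 which rounds to -0.06
Pr(exercise) under Q = N(−d₂) = N(0.06) = 0.5239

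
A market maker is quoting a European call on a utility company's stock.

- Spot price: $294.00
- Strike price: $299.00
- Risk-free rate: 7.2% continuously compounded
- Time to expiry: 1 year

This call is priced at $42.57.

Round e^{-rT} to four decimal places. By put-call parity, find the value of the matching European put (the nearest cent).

$26.79

e^(−rT) = e^(−0.072·1) = 0.9305
Put-call parity: C − P = S − K·e^(−rT) = 294 − 299·0.9305 = 294 − 278.2195 = 15.7805
P = C − (C − P) = 42.57 − (15.7805) = 26.7895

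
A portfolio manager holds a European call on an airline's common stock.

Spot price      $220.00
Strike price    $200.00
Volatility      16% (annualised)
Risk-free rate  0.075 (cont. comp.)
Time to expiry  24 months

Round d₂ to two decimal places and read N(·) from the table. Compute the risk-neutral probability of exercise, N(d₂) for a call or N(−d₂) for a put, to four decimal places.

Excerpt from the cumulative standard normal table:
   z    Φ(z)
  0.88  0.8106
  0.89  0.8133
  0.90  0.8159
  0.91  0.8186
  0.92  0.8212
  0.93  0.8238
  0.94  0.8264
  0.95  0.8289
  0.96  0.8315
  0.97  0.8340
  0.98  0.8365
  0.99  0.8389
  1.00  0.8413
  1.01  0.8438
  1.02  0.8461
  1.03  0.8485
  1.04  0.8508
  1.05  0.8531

T = 2;  σ√T = 0.2263
ln(S/K) + (r + σ²/2)T = ln(220/200) + (0.075 + 0.16²/2)·2 = 0.0953 + 0.1756 = 0.2709
d₁ = 0.2709 / 0.2263 = 1.1973 ≈ 1.20
d₂ = d₁ − σ√T = 1.1973 − 0.2263 = 0.9710 ≈ 0.97
Risk-neutral Pr[S_T > K] = N(d₂) = N(0.97) = 0.8340

0.8340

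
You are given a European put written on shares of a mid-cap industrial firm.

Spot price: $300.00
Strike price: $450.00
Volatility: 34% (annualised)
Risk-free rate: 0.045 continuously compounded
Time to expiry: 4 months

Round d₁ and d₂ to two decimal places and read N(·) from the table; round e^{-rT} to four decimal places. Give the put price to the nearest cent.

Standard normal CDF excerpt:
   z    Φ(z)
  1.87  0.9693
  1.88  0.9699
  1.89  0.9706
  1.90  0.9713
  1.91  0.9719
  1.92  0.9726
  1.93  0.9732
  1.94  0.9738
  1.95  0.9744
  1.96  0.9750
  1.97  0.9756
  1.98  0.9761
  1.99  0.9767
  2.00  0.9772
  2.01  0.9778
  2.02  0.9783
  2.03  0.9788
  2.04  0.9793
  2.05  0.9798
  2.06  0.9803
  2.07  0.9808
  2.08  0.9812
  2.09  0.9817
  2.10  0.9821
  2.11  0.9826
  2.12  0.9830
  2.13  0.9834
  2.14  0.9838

σ√T = 0.34·√0.3333 = 0.1963
d₁ = [ln(300/450) + (0.045 + ½·0.34²)·0.3333] / (σ√T) = (-0.4055 + 0.0343) / 0.1963 = -1.8910 → -1.89
d₂ = -1.8910 − 0.1963 = -2.0873 → -2.09
exp(−rT) = exp(−0.045·0.3333) = 0.9851
P = 450·0.9851·N(2.09) − 300·N(1.89) = 450·0.9851·0.9817 − 300·0.9706 = 435.1827 − 291.1800 = 144.0027

$144.00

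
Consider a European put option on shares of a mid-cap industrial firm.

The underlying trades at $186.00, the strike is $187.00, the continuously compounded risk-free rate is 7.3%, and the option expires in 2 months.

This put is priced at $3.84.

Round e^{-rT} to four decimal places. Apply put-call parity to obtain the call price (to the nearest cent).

$5.10

e^(−rT) = e^(−0.073·0.1667) = 0.9879
Put-call parity: C − P = S − K·e^(−rT) = 186 − 187·0.9879 = 186 − 184.7373 = 1.2627
C = P + (C − P) = 3.84 + (1.2627) = 5.1027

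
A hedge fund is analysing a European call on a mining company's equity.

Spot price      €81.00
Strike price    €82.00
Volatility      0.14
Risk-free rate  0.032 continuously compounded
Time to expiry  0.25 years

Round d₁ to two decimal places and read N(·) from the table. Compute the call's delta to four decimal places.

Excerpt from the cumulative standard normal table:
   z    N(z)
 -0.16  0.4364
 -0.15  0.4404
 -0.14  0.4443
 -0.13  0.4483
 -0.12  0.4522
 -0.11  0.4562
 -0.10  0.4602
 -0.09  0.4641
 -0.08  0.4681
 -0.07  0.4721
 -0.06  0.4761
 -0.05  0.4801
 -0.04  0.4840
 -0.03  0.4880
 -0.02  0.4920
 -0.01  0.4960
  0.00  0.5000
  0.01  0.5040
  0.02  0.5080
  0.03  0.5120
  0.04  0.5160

0.4880

σ√T = 0.14 × 0.5000 = 0.0700
d₁ = [ln(81/82) + (0.032 + ½·0.14²)·0.25] / (σ√T) = (-0.0123 + 0.0105) / 0.0700 = -0.0260 → -0.03
N(d₁) = N(-0.03) = 0.4880
Δ_call = N(d₁) = 0.4880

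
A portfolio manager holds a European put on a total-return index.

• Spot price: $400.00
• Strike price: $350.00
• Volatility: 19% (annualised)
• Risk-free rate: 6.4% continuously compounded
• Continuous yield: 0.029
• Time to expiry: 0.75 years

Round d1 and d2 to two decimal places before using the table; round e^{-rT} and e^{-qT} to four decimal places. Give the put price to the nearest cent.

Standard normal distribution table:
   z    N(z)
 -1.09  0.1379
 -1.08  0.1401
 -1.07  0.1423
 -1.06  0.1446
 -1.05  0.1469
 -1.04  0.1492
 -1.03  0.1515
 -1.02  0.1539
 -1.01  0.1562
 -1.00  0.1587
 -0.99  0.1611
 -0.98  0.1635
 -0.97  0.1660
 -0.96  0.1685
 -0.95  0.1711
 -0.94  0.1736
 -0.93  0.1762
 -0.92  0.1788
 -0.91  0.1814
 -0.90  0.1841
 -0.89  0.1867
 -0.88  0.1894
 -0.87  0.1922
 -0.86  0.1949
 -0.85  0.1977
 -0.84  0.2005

T = 0.75;  σ√T = 0.1645
d₁ = [ln(400/350) + (0.064 − 0.029 + 0.19²/2)·0.75] / 0.1645 = [0.1335 + 0.0398] / 0.1645 = 1.0533 ≈ 1.05
d₂ = d₁ − σ√T = 1.0533 − 0.1645 = 0.8888 ≈ 0.89
e^(−qT) = e^(−0.029·0.75) = 0.9785;  e^(−rT) = e^(−0.064·0.75) = 0.9531
N(−d₂) = N(-0.89) = 0.1867;  N(−d₁) = N(-1.05) = 0.1469
P = 350·0.9531·0.1867 − 400·0.9785·0.1469 = 62.2803 − 57.4967 = 4.7837

$4.78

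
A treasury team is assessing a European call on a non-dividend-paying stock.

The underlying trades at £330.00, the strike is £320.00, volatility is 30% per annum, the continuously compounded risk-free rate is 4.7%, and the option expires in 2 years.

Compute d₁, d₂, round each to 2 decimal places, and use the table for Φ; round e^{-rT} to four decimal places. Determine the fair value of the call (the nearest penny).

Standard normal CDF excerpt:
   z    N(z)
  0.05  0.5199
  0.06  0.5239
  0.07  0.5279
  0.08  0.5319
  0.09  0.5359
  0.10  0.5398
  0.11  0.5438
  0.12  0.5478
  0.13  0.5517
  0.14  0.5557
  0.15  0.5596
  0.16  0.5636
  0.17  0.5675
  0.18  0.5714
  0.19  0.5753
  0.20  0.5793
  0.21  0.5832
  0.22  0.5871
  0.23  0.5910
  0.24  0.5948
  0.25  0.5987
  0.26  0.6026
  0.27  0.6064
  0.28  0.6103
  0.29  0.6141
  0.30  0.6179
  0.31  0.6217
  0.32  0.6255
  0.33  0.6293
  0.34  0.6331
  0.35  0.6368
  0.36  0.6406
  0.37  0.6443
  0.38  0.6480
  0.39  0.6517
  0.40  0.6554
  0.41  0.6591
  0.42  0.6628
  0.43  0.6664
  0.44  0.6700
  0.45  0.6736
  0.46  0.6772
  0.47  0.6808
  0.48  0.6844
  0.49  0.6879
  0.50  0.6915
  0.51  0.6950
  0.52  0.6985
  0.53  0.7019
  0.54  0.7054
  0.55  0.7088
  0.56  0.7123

£74.41

T = 2;  σ√T = 0.4243
d₁ = [ln(330/320) + (0.047 + 0.3²/2)·2] / 0.4243 = [0.0308 + 0.1840] / 0.4243 = 0.5062 → 0.51
d₂ = d₁ − σ√T = 0.5062 − 0.4243 = 0.0820 → 0.08
exp(−rT) = exp(−0.047·2) = 0.9103
C = 330·N(0.51) − 320·0.9103·N(0.08) = 330·0.6950 − 320·0.9103·0.5319 = 229.3500 − 154.9403 = 74.4097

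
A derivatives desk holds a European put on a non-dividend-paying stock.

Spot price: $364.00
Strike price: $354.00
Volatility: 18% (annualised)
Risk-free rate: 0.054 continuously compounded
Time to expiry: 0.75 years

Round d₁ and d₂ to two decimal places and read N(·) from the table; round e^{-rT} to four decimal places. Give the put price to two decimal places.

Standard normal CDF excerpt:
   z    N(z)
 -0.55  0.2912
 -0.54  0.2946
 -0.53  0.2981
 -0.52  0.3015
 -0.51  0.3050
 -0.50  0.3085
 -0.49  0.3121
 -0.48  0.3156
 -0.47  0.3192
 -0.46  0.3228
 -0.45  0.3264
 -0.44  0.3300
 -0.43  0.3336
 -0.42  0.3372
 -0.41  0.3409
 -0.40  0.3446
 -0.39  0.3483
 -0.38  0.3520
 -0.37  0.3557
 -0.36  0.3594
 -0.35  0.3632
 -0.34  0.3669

σ√T = 0.18·√0.75 = 0.1559
d₁ = [ln(364/354) + (0.054 + ½·0.18²)·0.75] / (σ√T) = (0.0279 + 0.0527) / 0.1559 = 0.5165 ⇒ 0.52
d₂ = 0.5165 − 0.1559 = 0.3606 ⇒ 0.36
e^(−rT) = e^(−0.054·0.75) = 0.9603
P = 354·0.9603·N(-0.36) − 364·N(-0.52) = 354·0.9603·0.3594 − 364·0.3015 = 122.1767 − 109.7460 = 12.4307

$12.43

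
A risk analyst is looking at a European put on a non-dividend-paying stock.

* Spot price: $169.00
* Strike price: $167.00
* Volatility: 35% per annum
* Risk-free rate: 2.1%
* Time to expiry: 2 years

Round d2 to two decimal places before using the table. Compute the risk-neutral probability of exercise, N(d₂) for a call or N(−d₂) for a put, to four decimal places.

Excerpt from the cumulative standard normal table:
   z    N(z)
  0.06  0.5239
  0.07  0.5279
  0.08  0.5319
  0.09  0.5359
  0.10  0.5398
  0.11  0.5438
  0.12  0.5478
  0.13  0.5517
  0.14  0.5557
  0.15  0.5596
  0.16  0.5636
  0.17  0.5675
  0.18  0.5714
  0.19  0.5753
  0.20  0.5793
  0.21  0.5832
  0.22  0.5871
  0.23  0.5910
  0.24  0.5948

σ√T = 0.35·√2 = 0.4950
ln(S/K) + (r + σ²/2)T = ln(169/167) + (0.021 + 0.35²/2)·2 = 0.0119 + 0.1645 = 0.1764
d₁ = 0.1764 / 0.4950 = 0.3564 → 0.36
d₂ = d₁ − σ√T = 0.3564 − 0.4950 = -0.1386 → -0.14
Risk-neutral Pr[S_T < K] = N(−d₂) = N(0.14) = 0.5557

0.5557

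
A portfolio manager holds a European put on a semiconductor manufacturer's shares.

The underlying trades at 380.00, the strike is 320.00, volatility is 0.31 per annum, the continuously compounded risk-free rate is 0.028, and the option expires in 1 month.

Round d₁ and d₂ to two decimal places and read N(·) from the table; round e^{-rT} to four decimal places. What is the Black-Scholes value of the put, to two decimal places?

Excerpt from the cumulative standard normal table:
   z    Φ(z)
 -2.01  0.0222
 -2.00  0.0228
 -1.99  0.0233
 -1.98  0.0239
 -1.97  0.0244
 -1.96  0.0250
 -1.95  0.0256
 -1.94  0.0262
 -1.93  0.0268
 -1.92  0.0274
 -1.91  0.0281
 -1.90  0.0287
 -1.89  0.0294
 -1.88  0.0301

σ√T = 0.31 × 0.2887 = 0.0895
ln(S/K) + (r + σ²/2)T = ln(380/320) + (0.028 + 0.31²/2)·0.08333 = 0.1719 + 0.0063 = 0.1782
d₁ = 0.1782 / 0.0895 = 1.9912 ⇒ 1.99
d₂ = d₁ − σ√T = 1.9912 − 0.0895 = 1.9017 ⇒ 1.90
exp(−rT) = exp(−0.028·0.08333) = 0.9977
N(−d₂) = N(-1.90) = 0.0287;  N(−d₁) = N(-1.99) = 0.0233
P = 320·0.9977·0.0287 − 380·0.0233 = 9.1629 − 8.8540 = 0.3089

0.31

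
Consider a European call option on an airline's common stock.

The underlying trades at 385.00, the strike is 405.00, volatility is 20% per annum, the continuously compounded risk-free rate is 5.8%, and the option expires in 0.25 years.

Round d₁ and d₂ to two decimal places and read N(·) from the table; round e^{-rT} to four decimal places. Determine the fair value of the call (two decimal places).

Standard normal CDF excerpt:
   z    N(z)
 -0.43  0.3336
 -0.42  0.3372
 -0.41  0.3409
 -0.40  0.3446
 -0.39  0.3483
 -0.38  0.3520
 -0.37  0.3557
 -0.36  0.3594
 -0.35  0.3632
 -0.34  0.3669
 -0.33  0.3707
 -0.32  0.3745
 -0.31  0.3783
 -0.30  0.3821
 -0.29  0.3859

9.57

T = 0.25;  σ√T = 0.1000
d₁ = [ln(385/405) + (0.058 + 0.2²/2)·0.25] / 0.1000 = [-0.0506 + 0.0195] / 0.1000 = -0.3114 ≈ -0.31
d₂ = d₁ − σ√T = -0.3114 − 0.1000 = -0.4114 ≈ -0.41
e^(−rT) = e^(−0.058·0.25) = 0.9856
N(d₁) = N(-0.31) = 0.3783;  N(d₂) = N(-0.41) = 0.3409
C = 385·0.3783 − 405·0.9856·0.3409 = 145.6455 − 136.0764 = 9.5691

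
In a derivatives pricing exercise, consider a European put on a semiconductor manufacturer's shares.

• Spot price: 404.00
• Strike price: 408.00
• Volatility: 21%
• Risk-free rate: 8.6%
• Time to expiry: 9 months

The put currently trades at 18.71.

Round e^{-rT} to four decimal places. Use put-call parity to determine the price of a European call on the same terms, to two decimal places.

e^(−rT) = e^(−0.086·0.75) = 0.9375
Put-call parity: C − P = S − K·e^(−rT) = 404 − 408·0.9375 = 404 − 382.5000 = 21.5000
C = P + (C − P) = 18.71 + (21.5000) = 40.2100

40.21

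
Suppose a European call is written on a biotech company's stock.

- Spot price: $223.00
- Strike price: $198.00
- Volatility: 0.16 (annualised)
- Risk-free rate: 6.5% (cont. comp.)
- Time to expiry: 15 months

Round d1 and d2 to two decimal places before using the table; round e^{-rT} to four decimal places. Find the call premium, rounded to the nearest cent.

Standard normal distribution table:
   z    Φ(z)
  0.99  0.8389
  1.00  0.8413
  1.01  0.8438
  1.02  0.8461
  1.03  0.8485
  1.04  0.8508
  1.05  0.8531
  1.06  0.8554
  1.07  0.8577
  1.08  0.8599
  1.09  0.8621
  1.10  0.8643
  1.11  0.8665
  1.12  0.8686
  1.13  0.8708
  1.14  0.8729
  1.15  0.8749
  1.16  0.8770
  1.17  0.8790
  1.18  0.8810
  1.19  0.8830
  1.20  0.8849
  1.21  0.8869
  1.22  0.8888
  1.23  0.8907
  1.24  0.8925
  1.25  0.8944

σ√T = 0.16 × 1.1180 = 0.1789
d₁ = [ln(223/198) + (0.065 + 0.16²/2)·1.25] / 0.1789 = [0.1189 + 0.0973] / 0.1789 = 1.2083 → 1.21
d₂ = d₁ − σ√T = 1.2083 − 0.1789 = 1.0295 → 1.03
e^(−rT) = e^(−0.065·1.25) = 0.9220
N(d₁) = N(1.21) = 0.8869;  N(d₂) = N(1.03) = 0.8485
C = 223·0.8869 − 198·0.9220·0.8485 = 197.7787 − 154.8988 = 42.8799

$42.88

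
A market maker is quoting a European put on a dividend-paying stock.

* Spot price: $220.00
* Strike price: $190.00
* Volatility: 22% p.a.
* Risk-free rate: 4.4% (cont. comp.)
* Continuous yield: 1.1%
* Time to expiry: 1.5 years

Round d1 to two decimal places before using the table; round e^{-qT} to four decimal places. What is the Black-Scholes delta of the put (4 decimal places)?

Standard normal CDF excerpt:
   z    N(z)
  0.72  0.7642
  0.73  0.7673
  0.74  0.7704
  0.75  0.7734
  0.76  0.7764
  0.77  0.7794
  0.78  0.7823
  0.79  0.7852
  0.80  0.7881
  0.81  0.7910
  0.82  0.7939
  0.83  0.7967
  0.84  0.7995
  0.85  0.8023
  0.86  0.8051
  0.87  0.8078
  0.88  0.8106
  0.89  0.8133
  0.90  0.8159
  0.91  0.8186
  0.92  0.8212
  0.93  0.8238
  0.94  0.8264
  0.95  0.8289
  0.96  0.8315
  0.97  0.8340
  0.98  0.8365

-0.1917

σ√T = 0.22·√1.5 = 0.2694
ln(S/K) + (r − q + σ²/2)T = ln(220/190) + (0.044 − 0.011 + 0.22²/2)·1.5 = 0.1466 + 0.0858 = 0.2324
d₁ = 0.2324 / 0.2694 = 0.8625 which rounds to 0.86
N(d₁) = N(0.86) = 0.8051
Δ_put = e^(−qT)·(N(d₁) − 1) = 0.9836·(0.8051 − 1) = -0.1917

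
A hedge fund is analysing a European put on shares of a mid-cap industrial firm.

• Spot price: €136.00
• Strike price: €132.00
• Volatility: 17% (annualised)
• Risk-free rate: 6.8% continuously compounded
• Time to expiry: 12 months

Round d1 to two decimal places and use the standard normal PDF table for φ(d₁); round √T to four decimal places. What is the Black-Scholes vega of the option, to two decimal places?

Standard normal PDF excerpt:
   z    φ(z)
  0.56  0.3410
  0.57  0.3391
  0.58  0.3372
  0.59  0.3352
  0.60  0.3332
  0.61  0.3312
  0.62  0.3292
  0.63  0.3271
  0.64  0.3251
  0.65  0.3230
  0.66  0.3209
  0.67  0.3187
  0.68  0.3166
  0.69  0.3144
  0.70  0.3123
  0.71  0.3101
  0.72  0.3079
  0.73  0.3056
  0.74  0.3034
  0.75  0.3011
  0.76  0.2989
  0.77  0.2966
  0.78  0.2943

σ√T = 0.17 × 1.0000 = 0.1700
ln(S/K) + (r + σ²/2)T = ln(136/132) + (0.068 + 0.17²/2)·1 = 0.0299 + 0.0825 = 0.1123
d₁ = 0.1123 / 0.1700 = 0.6606 which rounds to 0.66
√T = √1 = 1.0000
φ(d₁) = φ(0.66) = 0.3209
vega = S·φ(d₁)·√T = 136·0.3209·1.0000 = 43.6424

43.64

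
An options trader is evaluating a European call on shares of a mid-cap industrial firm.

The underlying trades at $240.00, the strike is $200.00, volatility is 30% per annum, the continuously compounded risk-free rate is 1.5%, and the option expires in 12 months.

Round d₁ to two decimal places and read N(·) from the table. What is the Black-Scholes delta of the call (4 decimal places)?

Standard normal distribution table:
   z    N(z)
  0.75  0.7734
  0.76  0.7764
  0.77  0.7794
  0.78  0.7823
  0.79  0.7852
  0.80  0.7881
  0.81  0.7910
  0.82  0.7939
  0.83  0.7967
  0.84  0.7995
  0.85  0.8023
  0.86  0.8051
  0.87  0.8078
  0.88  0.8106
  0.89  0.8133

T = 1;  σ√T = 0.3000
d₁ = [ln(240/200) + (0.015 + 0.3²/2)·1] / 0.3000 = [0.1823 + 0.0600] / 0.3000 = 0.8077 ≈ 0.81
N(d₁) = N(0.81) = 0.7910
Δ_call = N(d₁) = 0.7910

0.7910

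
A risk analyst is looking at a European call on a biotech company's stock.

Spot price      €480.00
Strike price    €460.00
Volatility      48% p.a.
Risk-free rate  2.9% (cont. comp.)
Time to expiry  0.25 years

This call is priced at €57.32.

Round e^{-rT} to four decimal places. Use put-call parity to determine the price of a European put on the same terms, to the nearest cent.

€34.01

e^(−rT) = e^(−0.029·0.25) = 0.9928
Put-call parity: C − P = S − K·e^(−rT) = 480 − 460·0.9928 = 480 − 456.6880 = 23.3120
P = C − (C − P) = 57.32 − (23.3120) = 34.0080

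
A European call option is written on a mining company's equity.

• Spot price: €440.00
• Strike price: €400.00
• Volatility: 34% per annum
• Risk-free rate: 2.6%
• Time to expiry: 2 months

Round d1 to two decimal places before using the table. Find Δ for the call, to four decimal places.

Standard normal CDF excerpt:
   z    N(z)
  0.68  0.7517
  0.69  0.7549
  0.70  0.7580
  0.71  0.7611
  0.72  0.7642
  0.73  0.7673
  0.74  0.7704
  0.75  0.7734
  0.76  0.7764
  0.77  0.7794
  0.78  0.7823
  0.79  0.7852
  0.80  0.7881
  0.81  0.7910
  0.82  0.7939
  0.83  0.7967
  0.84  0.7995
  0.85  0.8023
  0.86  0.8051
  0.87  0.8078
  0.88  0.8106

σ√T = 0.34 × 0.4082 = 0.1388
d₁ = [ln(440/400) + (0.026 + 0.34²/2)·0.1667] / 0.1388 = [0.0953 + 0.0140] / 0.1388 = 0.7873 which rounds to 0.79
N(d₁) = N(0.79) = 0.7852
Δ_call = N(d₁) = 0.7852

0.7852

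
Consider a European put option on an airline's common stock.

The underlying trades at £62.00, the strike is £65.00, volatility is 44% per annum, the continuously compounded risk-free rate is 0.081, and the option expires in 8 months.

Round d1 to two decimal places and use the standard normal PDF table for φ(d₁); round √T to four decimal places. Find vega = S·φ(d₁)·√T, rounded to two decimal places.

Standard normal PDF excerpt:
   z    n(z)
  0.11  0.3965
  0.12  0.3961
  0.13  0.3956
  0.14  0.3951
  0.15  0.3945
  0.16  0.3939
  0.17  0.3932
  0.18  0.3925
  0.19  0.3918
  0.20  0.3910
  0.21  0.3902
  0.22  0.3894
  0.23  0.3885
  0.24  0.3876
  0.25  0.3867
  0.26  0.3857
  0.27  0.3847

19.79

σ√T = 0.44 × 0.8165 = 0.3593
d₁ = [ln(62/65) + (0.081 + 0.44²/2)·0.6667] / 0.3593 = [-0.0473 + 0.1185] / 0.3593 = 0.1984 ≈ 0.20
√T = √0.6667 = 0.8165
φ(d₁) = φ(0.20) = 0.3910
vega = S·φ(d₁)·√T = 62·0.3910·0.8165 = 19.7936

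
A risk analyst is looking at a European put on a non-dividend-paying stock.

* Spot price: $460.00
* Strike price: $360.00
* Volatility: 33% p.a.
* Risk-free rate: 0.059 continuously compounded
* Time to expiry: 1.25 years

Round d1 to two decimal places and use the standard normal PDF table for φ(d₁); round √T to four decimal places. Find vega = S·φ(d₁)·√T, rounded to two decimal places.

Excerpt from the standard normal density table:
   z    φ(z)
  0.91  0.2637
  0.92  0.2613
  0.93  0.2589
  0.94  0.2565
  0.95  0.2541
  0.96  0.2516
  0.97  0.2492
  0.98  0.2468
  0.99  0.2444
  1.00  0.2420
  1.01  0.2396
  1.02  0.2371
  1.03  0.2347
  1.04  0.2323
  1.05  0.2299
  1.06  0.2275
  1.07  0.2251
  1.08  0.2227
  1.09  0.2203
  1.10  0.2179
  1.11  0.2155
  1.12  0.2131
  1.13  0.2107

σ√T = 0.33 × 1.1180 = 0.3690
d₁ = [ln(460/360) + (0.059 + 0.33²/2)·1.25] / 0.3690 = [0.2451 + 0.1418] / 0.3690 = 1.0487 ≈ 1.05
√T = √1.25 = 1.1180
φ(d₁) = φ(1.05) = 0.2299
vega = S·φ(d₁)·√T = 460·0.2299·1.1180 = 118.2330

118.23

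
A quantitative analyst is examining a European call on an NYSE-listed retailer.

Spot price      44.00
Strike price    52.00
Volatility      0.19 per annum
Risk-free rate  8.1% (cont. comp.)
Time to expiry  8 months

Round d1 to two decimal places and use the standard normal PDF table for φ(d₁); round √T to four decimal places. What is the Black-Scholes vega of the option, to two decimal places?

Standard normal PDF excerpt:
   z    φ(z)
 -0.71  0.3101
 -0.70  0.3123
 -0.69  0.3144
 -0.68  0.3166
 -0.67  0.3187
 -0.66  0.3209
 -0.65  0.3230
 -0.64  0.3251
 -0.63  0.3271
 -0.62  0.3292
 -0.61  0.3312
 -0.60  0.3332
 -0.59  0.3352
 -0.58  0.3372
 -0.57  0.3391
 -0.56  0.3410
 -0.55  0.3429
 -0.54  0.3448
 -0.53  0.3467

11.60

σ√T = 0.19 × 0.8165 = 0.1551
d₁ = [ln(44/52) + (0.081 + ½·0.19²)·0.6667] / (σ√T) = (-0.1671 + 0.0660) / 0.1551 = -0.6512 ≈ -0.65
√T = √0.6667 = 0.8165
φ(d₁) = φ(-0.65) = 0.3230
vega = S·φ(d₁)·√T = 44·0.3230·0.8165 = 11.6041
(The put has the same vega.)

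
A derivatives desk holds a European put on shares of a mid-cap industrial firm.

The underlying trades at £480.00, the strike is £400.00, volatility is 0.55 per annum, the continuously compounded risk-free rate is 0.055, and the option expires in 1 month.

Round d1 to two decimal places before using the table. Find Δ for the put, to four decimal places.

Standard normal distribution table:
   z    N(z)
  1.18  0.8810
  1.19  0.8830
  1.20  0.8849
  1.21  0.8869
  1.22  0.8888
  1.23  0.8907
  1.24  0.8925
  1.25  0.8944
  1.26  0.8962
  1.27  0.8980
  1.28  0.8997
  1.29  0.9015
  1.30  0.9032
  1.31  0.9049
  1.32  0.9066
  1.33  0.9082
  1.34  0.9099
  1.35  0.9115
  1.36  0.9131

σ√T = 0.55 × 0.2887 = 0.1588
ln(S/K) + (r + σ²/2)T = ln(480/400) + (0.055 + 0.55²/2)·0.08333 = 0.1823 + 0.0172 = 0.1995
d₁ = 0.1995 / 0.1588 = 1.2566 ⇒ 1.26
N(d₁) = N(1.26) = 0.8962
Δ_put = N(d₁) − 1 = 0.8962 − 1 = -0.1038

-0.1038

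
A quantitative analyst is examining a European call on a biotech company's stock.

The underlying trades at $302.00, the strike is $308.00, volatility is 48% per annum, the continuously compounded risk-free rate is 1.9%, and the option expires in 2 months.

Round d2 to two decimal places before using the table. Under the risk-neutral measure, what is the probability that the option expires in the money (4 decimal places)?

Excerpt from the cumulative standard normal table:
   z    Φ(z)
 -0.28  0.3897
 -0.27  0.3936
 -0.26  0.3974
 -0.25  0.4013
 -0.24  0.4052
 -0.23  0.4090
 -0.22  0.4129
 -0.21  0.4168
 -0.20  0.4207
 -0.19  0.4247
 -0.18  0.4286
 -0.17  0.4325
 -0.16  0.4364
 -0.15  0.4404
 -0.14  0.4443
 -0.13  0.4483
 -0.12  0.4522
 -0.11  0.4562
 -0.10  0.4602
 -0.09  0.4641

T = 0.1667;  σ√T = 0.1960
d₁ = [ln(302/308) + (0.019 + ½·0.48²)·0.1667] / (σ√T) = (-0.0197 + 0.0224) / 0.1960 = 0.0137 → 0.01
d₂ = 0.0137 − 0.1960 = -0.1822 → -0.18
Risk-neutral Pr[S_T > K] = N(d₂) = N(-0.18) = 0.4286

0.4286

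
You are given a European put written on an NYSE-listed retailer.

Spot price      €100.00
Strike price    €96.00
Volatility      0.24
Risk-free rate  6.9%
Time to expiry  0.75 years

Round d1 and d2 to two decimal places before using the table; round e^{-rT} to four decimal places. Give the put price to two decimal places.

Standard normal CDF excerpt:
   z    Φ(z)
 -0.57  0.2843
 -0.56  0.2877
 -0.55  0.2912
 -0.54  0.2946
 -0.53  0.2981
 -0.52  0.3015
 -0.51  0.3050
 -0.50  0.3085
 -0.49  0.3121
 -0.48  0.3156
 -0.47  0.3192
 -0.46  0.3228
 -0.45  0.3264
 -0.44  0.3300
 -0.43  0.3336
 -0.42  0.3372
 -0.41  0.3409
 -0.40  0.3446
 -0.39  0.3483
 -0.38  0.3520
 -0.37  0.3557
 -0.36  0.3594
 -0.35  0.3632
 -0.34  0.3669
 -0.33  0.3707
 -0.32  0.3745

σ√T = 0.24·√0.75 = 0.2078
ln(S/K) + (r + σ²/2)T = ln(100/96) + (0.069 + 0.24²/2)·0.75 = 0.0408 + 0.0733 = 0.1142
d₁ = 0.1142 / 0.2078 = 0.5493 ⇒ 0.55
d₂ = d₁ − σ√T = 0.5493 − 0.2078 = 0.3415 ⇒ 0.34
e^(−rT) = e^(−0.069·0.75) = 0.9496
N(−d₂) = N(-0.34) = 0.3669;  N(−d₁) = N(-0.55) = 0.2912
P = 96·0.9496·0.3669 − 100·0.2912 = 33.4472 − 29.1200 = 4.3272

€4.33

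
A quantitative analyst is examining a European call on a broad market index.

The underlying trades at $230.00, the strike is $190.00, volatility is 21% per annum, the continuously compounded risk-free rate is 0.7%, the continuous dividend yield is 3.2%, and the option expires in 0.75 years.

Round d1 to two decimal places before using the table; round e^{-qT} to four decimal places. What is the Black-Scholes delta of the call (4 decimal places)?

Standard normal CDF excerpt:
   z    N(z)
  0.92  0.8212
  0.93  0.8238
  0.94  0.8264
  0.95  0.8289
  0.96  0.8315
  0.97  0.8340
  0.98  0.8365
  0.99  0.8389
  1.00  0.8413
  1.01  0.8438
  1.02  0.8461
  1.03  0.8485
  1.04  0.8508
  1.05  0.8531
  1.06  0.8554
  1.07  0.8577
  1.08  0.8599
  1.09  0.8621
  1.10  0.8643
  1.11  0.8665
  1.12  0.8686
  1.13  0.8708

0.8306

σ√T = 0.21 × 0.8660 = 0.1819
ln(S/K) + (r − q + σ²/2)T = ln(230/190) + (0.007 − 0.032 + 0.21²/2)·0.75 = 0.1911 − 0.0022 = 0.1888
d₁ = 0.1888 / 0.1819 = 1.0384 ⇒ 1.04
N(d₁) = N(1.04) = 0.8508
Δ_call = e^(−qT)·N(d₁) = 0.9763·0.8508 = 0.8306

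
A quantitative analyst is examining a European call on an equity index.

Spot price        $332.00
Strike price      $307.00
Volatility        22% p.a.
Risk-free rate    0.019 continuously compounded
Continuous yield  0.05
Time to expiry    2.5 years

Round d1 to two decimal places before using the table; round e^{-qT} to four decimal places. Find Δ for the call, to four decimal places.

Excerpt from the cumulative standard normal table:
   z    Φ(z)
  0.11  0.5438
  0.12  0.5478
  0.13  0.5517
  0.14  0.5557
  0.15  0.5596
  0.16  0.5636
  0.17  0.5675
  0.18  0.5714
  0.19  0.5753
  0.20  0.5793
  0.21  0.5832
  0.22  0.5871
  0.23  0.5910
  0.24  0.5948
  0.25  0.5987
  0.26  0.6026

0.5043

T = 2.5;  σ√T = 0.3479
ln(S/K) + (r − q + σ²/2)T = ln(332/307) + (0.019 − 0.05 + 0.22²/2)·2.5 = 0.0783 − 0.0170 = 0.0613
d₁ = 0.0613 / 0.3479 = 0.1762 ≈ 0.18
N(d₁) = N(0.18) = 0.5714
Δ_call = exp(−qT)·N(d₁) = 0.8825·0.5714 = 0.5043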